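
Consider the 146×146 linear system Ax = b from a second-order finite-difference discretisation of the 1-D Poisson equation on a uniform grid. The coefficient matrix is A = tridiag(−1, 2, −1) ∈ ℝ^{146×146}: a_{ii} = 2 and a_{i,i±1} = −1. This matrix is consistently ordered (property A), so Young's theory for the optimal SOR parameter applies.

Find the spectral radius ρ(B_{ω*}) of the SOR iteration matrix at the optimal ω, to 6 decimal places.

[ρ_J] n=146: ρ(B_J) = cos(π/(n+1)) = cos(π/147) = 0.999772.
1 − cos²(π/147) = sin²(π/147) ⇒ √(1−ρ_J²) = sin(π/147) = 0.0213698.
Young: ω* = 2/(1+√(1−ρ_J²)) = 2/(1+0.0213698) = 2/1.0213698 = 1.958155.
and ρ(B_{ω*}) = 1.958155 − 1 = 0.958155.

ρ_SOR = 0.958155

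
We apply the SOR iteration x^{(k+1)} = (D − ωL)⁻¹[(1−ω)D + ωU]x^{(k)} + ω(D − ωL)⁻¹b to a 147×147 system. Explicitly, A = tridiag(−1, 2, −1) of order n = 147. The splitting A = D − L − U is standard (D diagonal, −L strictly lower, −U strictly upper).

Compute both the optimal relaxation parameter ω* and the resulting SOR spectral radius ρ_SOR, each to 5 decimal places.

B_J for the 147×147 system has eigenvalues cos(kπ/148); ρ_J = cos(π/148) = 0.99977.
√(1−ρ_J²) simplifies to sin(π/148) = 0.021225.
ω* = 2/(1+0.021225) = 1.95843
At ω = 1.95843 every |λ(B_ω)| = ω−1, so ρ_SOR = 0.95843.

ω* = 1.95843, ρ_SOR = 0.95843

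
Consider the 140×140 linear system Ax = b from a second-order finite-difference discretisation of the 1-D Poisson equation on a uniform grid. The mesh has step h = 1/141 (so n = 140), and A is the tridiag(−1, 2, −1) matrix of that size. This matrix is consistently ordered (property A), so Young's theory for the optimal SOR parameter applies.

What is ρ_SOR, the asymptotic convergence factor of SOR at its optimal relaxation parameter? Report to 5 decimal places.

½·tridiag(1,0,1) at n=140: λ_k = cos(kπ/141); max |λ| at k=1 ⇒ ρ_J = cos(π/141) ≈ 0.99975.
1 − cos²(π/141) = sin²(π/141) ⇒ √(1−ρ_J²) = sin(π/141) = 0.022279.
ω* = 2 / (1 + 0.022279) = 2 / 1.022279 ≈ 1.95641.
At ω = 1.95641 every |λ(B_ω)| = ω−1, so ρ_SOR = 0.95641.

ρ_SOR = 0.95641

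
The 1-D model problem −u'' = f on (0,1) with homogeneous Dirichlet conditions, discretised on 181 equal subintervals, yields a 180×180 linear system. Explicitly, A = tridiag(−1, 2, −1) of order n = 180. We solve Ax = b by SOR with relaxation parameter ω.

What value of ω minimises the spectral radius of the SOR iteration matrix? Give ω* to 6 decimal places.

n=180: λ(B_J) = 1 − λ(A)/2 = cos(kπ/181); k=1 gives ρ_J = 0.999849.
√(1−ρ_J²) simplifies to sin(π/181) = 0.0173560.
ω* = 2/(1 + 0.0173560) = 2/1.0173560 = 1.965880.
Hence ρ(B_{ω*}) = 1.965880 − 1 = 0.965880.

ω* = 1.965880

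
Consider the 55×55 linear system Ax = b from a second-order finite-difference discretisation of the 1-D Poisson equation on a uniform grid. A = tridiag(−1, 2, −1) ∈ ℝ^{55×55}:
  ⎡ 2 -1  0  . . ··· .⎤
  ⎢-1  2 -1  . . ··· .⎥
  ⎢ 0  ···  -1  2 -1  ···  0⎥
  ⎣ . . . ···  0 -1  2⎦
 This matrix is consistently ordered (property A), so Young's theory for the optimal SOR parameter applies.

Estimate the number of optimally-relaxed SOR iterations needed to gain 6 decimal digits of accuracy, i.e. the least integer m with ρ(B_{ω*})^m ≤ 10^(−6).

m = 124

[ρ_J] n=55: ρ(B_J) = cos(π/(n+1)) = cos(π/56) = 0.9984268.
√(1−ρ_J²) = |sin(π/56)| = 0.0560704
Young: ω* = 2/(1+√(1−ρ_J²)) = 2/(1+0.0560704) = 2/1.0560704 = 1.8938131.
ρ_SOR = ω* − 1 = 1.8938131 − 1 = 0.8938131.
(0.8938131)^m ≤ 10^{−6}  ⇒  m·ln(0.8938131) ≤ −6·ln10  ⇒  m ≥ 123.068  ⇒  m = 124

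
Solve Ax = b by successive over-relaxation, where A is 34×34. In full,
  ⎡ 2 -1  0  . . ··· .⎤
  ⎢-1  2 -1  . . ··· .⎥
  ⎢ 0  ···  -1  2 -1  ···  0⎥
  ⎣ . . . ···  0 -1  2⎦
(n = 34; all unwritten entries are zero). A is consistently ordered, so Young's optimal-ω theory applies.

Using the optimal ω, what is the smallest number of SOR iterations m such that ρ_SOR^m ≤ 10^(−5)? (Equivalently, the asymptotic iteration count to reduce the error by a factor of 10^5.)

m = 65

ρ_J = max_k |cos(kπ/35)| = cos(π/35) = 0.9959743
√(1−ρ_J²) = |sin(π/35)| = 0.0896393
ω* = 2/(1+0.0896393) = 1.8354698
ρ_SOR = ω* − 1 = 1.8354698 − 1 = 0.8354698.
Need (0.8354698)^m ≤ 10^(−5): m ≥ 5·ln10/|ln 0.8354698| = 11.5129/0.179761 = 64.046 ⇒ m = 65.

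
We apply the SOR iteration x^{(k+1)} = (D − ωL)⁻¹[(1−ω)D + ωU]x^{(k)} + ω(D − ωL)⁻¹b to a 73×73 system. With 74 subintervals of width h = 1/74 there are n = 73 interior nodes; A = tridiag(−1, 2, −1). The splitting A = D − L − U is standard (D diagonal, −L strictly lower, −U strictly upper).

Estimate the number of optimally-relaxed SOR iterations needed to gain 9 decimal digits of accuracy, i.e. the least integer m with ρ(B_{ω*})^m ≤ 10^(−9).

m = 244

B_J for the 73×73 system has eigenvalues cos(kπ/74); ρ_J = cos(π/74) = 0.9990990.
√(1−ρ_J²) simplifies to sin(π/74) = 0.0424412.
ω* = 2 / (1 + 0.0424412) = 2 / 1.0424412 ≈ 1.9185734.
ρ_SOR = ω* − 1 = 1.9185734 − 1 = 0.9185734.
ρ_SOR^m ≤ 10^(−9) ⇔ m ≥ 9·ln10/(−ln 0.9185734) = 20.7233/0.0849335 = 243.994; m = ⌈243.994⌉ = 244.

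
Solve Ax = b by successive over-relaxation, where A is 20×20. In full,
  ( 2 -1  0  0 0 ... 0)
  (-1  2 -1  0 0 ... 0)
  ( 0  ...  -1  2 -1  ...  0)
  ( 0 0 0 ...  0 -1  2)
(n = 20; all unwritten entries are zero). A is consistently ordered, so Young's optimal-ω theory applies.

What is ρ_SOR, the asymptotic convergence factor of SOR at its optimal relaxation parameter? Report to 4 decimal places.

ρ_SOR = 0.7406

B_J for the 20×20 system has eigenvalues cos(kπ/21); ρ_J = cos(π/21) = 0.9888.
1 − cos²(π/21) = sin²(π/21) ⇒ √(1−ρ_J²) = sin(π/21) = 0.14904.
ω* = 2 / (1 + 0.14904) = 2 / 1.14904 ≈ 1.7406.
ρ_SOR = ω* − 1 ≈ 0.7406.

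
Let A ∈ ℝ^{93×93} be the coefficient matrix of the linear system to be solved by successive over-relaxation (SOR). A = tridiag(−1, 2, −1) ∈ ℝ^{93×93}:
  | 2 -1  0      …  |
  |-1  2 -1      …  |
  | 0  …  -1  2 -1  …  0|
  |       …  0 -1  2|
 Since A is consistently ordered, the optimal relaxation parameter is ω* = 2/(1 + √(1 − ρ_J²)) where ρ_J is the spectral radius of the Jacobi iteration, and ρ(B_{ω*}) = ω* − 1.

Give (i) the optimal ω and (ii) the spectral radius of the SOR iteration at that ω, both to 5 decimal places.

spectrum of D⁻¹(L+U) = {cos(kπ/94) : 1≤k≤93}; ρ_J = cos(π/94) = 0.99944.
√(1−ρ_J²) simplifies to sin(π/94) = 0.033415.
Then 2/(1+√(1−ρ_J²)) = 2/(1+0.033415); ω* = 2/1.033415 = 1.93533.
ρ_SOR = ω* − 1 = 1.93533 − 1 = 0.93533.

ω* = 1.93533, ρ_SOR = 0.93533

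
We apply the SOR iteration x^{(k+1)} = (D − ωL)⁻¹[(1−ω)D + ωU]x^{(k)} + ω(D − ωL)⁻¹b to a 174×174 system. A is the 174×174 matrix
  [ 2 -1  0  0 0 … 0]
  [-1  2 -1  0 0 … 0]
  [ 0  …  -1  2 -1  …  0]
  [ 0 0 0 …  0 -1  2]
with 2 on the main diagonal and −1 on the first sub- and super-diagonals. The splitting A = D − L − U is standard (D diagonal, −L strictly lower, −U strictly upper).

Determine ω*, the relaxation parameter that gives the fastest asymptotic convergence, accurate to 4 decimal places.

ω* = 1.9647

[ρ_J] n=174: ρ(B_J) = cos(π/(n+1)) = cos(π/175) = 0.9998.
√(1 − cos²(π/175)) = sin(π/175) ≈ 0.01795.
[ω*] 2 ÷ (1 + 0.01795) = 2 ÷ 1.01795 = 1.9647.
[ρ_SOR] ω* − 1 = 0.9647.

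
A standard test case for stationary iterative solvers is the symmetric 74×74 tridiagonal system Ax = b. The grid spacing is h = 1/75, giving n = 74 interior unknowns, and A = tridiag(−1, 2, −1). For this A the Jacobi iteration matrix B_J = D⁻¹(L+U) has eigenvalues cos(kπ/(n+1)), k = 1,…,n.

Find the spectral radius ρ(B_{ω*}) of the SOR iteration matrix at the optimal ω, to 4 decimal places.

ρ_SOR = 0.9196

n=74: λ(B_J) = 1 − λ(A)/2 = cos(kπ/75); k=1 gives ρ_J = 0.9991.
√(1 − cos²(π/75)) = sin(π/75) ≈ 0.04188.
Young: ω* = 2/(1+√(1−ρ_J²)) = 2/(1+0.04188) = 2/1.04188 = 1.9196.
[ρ_SOR] ω* − 1 = 0.9196.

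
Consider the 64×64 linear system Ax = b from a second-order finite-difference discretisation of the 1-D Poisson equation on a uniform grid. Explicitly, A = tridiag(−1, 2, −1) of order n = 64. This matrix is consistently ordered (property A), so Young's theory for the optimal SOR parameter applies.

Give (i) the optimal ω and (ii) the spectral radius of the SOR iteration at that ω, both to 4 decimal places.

ρ_J = max_k |cos(kπ/65)| = cos(π/65) = 0.9988
1 − cos²(π/65) = sin²(π/65) ⇒ √(1−ρ_J²) = sin(π/65) = 0.04831.
ω* = 2/(1+0.04831) = 1.9078
and ρ(B_{ω*}) = 1.9078 − 1 = 0.9078.

ω* = 1.9078, ρ_SOR = 0.9078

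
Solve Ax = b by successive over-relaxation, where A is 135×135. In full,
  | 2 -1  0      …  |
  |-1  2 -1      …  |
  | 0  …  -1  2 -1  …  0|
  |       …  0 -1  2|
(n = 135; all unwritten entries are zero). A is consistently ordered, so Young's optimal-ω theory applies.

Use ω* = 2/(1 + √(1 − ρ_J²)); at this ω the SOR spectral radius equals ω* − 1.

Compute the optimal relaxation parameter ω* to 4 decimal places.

ρ_J = max_k |cos(kπ/136)| = cos(π/136) = 0.9997
√(1−ρ_J²) simplifies to sin(π/136) = 0.02310.
ω* = 2/(1 + 0.02310) = 2/1.02310 = 1.9548.
ρ_SOR = ω* − 1 ≈ 0.9548.

ω* = 1.9548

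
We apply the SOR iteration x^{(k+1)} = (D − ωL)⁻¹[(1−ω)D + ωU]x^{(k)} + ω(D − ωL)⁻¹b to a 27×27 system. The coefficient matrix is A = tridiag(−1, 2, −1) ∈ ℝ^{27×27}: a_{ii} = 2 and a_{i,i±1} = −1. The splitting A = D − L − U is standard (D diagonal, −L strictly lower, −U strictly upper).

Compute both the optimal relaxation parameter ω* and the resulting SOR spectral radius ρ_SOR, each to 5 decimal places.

½·tridiag(1,0,1) at n=27: λ_k = cos(kπ/28); max |λ| at k=1 ⇒ ρ_J = cos(π/28) ≈ 0.99371.
√(1 − cos²(π/28)) = sin(π/28) ≈ 0.111964.
ω* = 2 / (1 + 0.111964) = 2 / 1.111964 ≈ 1.79862.
At ω = 1.79862 every |λ(B_ω)| = ω−1, so ρ_SOR = 0.79862.

ω* = 1.79862, ρ_SOR = 0.79862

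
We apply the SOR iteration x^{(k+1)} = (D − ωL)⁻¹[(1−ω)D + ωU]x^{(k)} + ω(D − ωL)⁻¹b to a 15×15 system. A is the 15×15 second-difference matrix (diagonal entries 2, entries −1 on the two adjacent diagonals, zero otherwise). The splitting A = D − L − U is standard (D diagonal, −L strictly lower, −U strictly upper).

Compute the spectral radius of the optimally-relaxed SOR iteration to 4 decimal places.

With n=15, ρ(Jacobi) = cos(π/16) = 0.9808.
√(1 − cos²(π/16)) = sin(π/16) ≈ 0.19509.
ω* = 2/(1+0.19509) = 1.6735
ρ(B_{ω*}) = ω*−1 = 0.6735

ρ_SOR = 0.6735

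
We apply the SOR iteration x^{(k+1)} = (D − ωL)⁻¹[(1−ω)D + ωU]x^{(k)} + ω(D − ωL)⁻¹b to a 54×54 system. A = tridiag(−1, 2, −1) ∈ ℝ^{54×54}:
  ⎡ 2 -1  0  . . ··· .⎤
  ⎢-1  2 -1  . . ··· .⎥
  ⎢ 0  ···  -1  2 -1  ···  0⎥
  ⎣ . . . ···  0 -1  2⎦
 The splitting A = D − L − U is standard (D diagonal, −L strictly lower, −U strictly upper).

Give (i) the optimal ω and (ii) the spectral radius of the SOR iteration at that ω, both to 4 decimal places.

ω* = 1.8920, ρ_SOR = 0.8920

½·tridiag(1,0,1) at n=54: λ_k = cos(kπ/55); max |λ| at k=1 ⇒ ρ_J = cos(π/55) ≈ 0.9984.
1 − cos²(π/55) = sin²(π/55) ⇒ √(1−ρ_J²) = sin(π/55) = 0.05709.
Then 2/(1+√(1−ρ_J²)) = 2/(1+0.05709); ω* = 2/1.05709 = 1.8920.
ρ_SOR = ω* − 1 ≈ 0.8920.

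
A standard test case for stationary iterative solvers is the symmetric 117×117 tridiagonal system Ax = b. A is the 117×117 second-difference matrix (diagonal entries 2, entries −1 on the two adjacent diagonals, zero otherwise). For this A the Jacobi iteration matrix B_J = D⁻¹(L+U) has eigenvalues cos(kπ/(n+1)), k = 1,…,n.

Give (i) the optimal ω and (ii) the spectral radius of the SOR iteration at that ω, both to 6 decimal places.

ρ_J = max_k |cos(kπ/118)| = cos(π/118) = 0.999646
√(1−ρ_J²) = |sin(π/118)| = 0.0266205
[ω*] 2 ÷ (1 + 0.0266205) = 2 ÷ 1.0266205 = 1.948140.
ρ(B_{ω*}) = ω*−1 = 0.948140

ω* = 1.948140, ρ_SOR = 0.948140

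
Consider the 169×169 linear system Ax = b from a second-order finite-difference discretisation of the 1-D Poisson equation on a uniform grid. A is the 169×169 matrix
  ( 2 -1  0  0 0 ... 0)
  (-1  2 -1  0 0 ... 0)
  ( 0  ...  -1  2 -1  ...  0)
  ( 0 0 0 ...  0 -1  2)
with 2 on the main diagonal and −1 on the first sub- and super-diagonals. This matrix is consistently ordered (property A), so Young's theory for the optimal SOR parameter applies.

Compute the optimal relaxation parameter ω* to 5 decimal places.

B_J for the 169×169 system has eigenvalues cos(kπ/170); ρ_J = cos(π/170) = 0.99983.
√(1−ρ_J²) simplifies to sin(π/170) = 0.018479.
Then 2/(1+√(1−ρ_J²)) = 2/(1+0.018479); ω* = 2/1.018479 = 1.96371.
At ω = 1.96371 every |λ(B_ω)| = ω−1, so ρ_SOR = 0.96371.

ω* = 1.96371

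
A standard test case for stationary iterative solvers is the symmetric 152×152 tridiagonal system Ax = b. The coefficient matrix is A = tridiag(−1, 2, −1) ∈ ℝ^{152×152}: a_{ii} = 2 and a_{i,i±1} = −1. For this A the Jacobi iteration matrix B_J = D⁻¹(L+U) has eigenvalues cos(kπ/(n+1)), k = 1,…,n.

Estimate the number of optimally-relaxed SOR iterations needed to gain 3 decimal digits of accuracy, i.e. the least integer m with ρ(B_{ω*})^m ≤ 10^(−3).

n=152: λ(B_J) = 1 − λ(A)/2 = cos(kπ/153); k=1 gives ρ_J = 0.9997892.
√(1 − cos²(π/153)) = sin(π/153) ≈ 0.0205318.
ω* = 2/(1+0.0205318) = 1.9597625
ρ_SOR = ω* − 1 ≈ 0.9597625.
3·ln10 = 6.90776; −ln(0.9597625) = 0.0410694; m = ⌈6.90776/0.0410694⌉ = ⌈168.197⌉ = 169.

m = 169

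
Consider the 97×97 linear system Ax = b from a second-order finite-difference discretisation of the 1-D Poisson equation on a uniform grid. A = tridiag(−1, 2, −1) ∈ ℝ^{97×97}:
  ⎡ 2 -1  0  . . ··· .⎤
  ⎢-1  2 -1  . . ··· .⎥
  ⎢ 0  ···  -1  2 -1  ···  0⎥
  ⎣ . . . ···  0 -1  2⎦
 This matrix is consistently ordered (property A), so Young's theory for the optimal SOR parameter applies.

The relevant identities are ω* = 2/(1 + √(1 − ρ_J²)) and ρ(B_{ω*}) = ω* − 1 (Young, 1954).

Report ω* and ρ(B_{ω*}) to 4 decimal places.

ω* = 1.9379, ρ_SOR = 0.9379

n=97: λ(B_J) = 1 − λ(A)/2 = cos(kπ/98); k=1 gives ρ_J = 0.9995.
√(1−ρ_J²) simplifies to sin(π/98) = 0.03205.
ω* = 2/(1 + 0.03205) = 2/1.03205 = 1.9379.
[ρ_SOR] ω* − 1 = 0.9379.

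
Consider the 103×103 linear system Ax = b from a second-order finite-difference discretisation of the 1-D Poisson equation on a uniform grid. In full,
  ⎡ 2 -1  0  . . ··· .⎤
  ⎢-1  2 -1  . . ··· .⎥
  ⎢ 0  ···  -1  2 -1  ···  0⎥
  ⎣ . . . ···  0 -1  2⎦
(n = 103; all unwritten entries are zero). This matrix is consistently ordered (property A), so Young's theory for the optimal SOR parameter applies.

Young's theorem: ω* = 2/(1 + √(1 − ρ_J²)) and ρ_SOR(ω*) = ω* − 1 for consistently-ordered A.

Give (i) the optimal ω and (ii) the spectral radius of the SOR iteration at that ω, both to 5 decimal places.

½·tridiag(1,0,1) at n=103: λ_k = cos(kπ/104); max |λ| at k=1 ⇒ ρ_J = cos(π/104) ≈ 0.99954.
√(1 − cos²(π/104)) = sin(π/104) ≈ 0.030203.
ω* = 2/(1 + 0.030203) = 2/1.030203 = 1.94136.
ρ(B_{ω*}) = ω*−1 = 0.94136

ω* = 1.94136, ρ_SOR = 0.94136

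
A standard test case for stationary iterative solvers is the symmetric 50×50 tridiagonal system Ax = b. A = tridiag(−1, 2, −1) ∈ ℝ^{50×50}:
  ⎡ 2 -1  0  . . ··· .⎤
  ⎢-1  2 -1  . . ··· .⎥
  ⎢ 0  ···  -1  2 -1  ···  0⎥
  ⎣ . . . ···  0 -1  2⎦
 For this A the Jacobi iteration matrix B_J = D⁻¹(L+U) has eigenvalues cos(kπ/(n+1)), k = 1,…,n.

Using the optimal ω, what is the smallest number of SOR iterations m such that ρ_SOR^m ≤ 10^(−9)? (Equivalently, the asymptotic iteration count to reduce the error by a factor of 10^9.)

m = 169

n=50: λ(B_J) = 1 − λ(A)/2 = cos(kπ/51); k=1 gives ρ_J = 0.9981033.
√(1 − cos²(π/51)) = sin(π/51) ≈ 0.0615609.
Then 2/(1+√(1−ρ_J²)) = 2/(1+0.0615609); ω* = 2/1.0615609 = 1.8840181.
ρ_SOR = ω* − 1 = 1.8840181 − 1 = 0.8840181.
m ≥ 9·ln10 / (−ln 0.8840181) = 168.102; smallest integer m = 169.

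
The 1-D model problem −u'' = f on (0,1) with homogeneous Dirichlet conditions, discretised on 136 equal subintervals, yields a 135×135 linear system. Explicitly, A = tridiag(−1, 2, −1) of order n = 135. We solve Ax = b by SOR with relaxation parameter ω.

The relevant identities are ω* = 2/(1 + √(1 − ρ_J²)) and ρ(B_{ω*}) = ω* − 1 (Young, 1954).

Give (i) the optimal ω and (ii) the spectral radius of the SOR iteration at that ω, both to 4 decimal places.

ω* = 1.9548, ρ_SOR = 0.9548

ρ_J = max_k |cos(kπ/136)| = cos(π/136) = 0.9997
√(1−ρ_J²) = |sin(π/136)| = 0.02310
So ω* = 2/1.02310 = 1.9548 (Young).
ρ(B_{ω*}) = ω*−1 = 0.9548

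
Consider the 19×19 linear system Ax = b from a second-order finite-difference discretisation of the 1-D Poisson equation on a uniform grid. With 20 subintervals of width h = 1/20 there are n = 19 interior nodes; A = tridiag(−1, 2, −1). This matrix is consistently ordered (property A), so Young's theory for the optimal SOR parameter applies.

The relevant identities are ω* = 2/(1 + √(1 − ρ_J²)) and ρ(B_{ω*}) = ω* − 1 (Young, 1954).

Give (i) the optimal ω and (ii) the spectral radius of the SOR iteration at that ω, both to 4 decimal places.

n=19: λ(B_J) = 1 − λ(A)/2 = cos(kπ/20); k=1 gives ρ_J = 0.9877.
root = sin(π/20) = 0.15643  (since 1−cos² = sin²).
[ω*] 2 ÷ (1 + 0.15643) = 2 ÷ 1.15643 = 1.7295.
Hence ρ(B_{ω*}) = 1.7295 − 1 = 0.7295.

ω* = 1.7295, ρ_SOR = 0.7295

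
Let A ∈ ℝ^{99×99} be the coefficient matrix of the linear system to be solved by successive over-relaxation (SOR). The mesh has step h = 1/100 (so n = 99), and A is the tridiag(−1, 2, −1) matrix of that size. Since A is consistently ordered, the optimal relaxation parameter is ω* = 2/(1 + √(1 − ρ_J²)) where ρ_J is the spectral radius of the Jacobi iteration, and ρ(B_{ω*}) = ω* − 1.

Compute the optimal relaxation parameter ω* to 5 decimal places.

spectrum of D⁻¹(L+U) = {cos(kπ/100) : 1≤k≤99}; ρ_J = cos(π/100) = 0.99951.
√(1−ρ_J²) simplifies to sin(π/100) = 0.031411.
[ω*] 2 ÷ (1 + 0.031411) = 2 ÷ 1.031411 = 1.93909.
ρ_SOR = ω* − 1 ≈ 0.93909.

ω* = 1.93909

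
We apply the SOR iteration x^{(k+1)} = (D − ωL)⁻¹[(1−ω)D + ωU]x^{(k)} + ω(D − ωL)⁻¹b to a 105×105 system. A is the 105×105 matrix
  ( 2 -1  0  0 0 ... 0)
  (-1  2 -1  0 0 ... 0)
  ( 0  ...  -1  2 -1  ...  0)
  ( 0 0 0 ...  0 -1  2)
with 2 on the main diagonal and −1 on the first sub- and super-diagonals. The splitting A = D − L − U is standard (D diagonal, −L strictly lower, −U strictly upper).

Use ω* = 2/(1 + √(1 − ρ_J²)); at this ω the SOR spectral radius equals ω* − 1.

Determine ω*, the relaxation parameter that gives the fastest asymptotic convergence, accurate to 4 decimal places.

ω* = 1.9424

n=105: λ(B_J) = 1 − λ(A)/2 = cos(kπ/106); k=1 gives ρ_J = 0.9996.
√(1 − cos²(π/106)) = sin(π/106) ≈ 0.02963.
ω* = 2/(1+0.02963) = 1.9424
At ω = 1.9424 every |λ(B_ω)| = ω−1, so ρ_SOR = 0.9424.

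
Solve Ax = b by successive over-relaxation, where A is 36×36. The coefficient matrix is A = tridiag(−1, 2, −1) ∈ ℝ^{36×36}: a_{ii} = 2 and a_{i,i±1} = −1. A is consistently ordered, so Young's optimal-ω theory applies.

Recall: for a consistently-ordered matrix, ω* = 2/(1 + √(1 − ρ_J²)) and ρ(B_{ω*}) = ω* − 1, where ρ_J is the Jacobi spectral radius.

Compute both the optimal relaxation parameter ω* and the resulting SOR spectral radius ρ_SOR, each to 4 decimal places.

spectrum of D⁻¹(L+U) = {cos(kπ/37) : 1≤k≤36}; ρ_J = cos(π/37) = 0.9964.
√(1 − cos²(π/37)) = sin(π/37) ≈ 0.08481.
[ω*] 2 ÷ (1 + 0.08481) = 2 ÷ 1.08481 = 1.8436.
ρ_SOR = ω* − 1 = 1.8436 − 1 = 0.8436.

ω* = 1.8436, ρ_SOR = 0.8436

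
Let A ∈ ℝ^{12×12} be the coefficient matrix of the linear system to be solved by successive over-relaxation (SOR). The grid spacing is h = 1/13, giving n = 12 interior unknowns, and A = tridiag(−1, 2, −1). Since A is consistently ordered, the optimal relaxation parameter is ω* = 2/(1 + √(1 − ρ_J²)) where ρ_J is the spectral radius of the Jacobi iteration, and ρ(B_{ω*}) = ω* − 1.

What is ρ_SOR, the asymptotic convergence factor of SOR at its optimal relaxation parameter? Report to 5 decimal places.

spectrum of D⁻¹(L+U) = {cos(kπ/13) : 1≤k≤12}; ρ_J = cos(π/13) = 0.97094.
√(1 − cos²(π/13)) = sin(π/13) ≈ 0.239316.
Young: ω* = 2/(1+√(1−ρ_J²)) = 2/(1+0.239316) = 2/1.239316 = 1.61379.
[ρ_SOR] ω* − 1 = 0.61379.

ρ_SOR = 0.61379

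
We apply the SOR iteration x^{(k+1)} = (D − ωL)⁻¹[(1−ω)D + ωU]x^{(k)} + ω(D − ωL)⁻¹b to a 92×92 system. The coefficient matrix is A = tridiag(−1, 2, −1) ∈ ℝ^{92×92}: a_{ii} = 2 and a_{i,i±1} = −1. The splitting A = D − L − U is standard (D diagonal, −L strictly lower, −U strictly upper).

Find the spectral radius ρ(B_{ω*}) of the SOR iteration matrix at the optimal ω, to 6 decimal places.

[ρ_J] n=92: ρ(B_J) = cos(π/(n+1)) = cos(π/93) = 0.999429.
1 − cos²(π/93) = sin²(π/93) ⇒ √(1−ρ_J²) = sin(π/93) = 0.0337741.
ω* = 2 / (1 + 0.0337741) = 2 / 1.0337741 ≈ 1.934659.
and ρ(B_{ω*}) = 1.934659 − 1 = 0.934659.

ρ_SOR = 0.934659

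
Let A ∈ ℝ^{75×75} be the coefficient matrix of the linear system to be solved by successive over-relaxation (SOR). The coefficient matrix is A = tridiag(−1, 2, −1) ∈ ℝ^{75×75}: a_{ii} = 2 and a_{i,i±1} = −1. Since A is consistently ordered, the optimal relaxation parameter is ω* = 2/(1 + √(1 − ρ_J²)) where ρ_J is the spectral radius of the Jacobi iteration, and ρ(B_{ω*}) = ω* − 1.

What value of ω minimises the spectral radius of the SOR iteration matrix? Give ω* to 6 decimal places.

ω* = 1.920630

B_J for the 75×75 system has eigenvalues cos(kπ/76); ρ_J = cos(π/76) = 0.999146.
√(1−ρ_J²) = |sin(π/76)| = 0.0413250
Young: ω* = 2/(1+√(1−ρ_J²)) = 2/(1+0.0413250) = 2/1.0413250 = 1.920630.
At ω = 1.920630 every |λ(B_ω)| = ω−1, so ρ_SOR = 0.920630.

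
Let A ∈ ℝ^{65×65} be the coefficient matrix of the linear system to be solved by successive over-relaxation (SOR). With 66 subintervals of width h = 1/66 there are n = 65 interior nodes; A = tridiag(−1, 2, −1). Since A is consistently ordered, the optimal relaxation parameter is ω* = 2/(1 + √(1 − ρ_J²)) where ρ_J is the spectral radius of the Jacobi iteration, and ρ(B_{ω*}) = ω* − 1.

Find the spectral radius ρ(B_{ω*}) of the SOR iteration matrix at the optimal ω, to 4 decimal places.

ρ_SOR = 0.9092

ρ_J = max_k |cos(kπ/66)| = cos(π/66) = 0.9989
√(1−ρ_J²) = |sin(π/66)| = 0.04758
Then 2/(1+√(1−ρ_J²)) = 2/(1+0.04758); ω* = 2/1.04758 = 1.9092.
ρ_SOR = ω* − 1 = 1.9092 − 1 = 0.9092.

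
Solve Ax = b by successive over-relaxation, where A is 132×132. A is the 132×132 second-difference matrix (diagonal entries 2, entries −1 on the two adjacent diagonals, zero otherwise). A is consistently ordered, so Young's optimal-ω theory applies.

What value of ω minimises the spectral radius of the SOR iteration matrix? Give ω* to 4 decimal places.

With n=132, ρ(Jacobi) = cos(π/133) = 0.9997.
√(1−ρ_J²) simplifies to sin(π/133) = 0.02362.
[ω*] 2 ÷ (1 + 0.02362) = 2 ÷ 1.02362 = 1.9539.
Hence ρ(B_{ω*}) = 1.9539 − 1 = 0.9539.

ω* = 1.9539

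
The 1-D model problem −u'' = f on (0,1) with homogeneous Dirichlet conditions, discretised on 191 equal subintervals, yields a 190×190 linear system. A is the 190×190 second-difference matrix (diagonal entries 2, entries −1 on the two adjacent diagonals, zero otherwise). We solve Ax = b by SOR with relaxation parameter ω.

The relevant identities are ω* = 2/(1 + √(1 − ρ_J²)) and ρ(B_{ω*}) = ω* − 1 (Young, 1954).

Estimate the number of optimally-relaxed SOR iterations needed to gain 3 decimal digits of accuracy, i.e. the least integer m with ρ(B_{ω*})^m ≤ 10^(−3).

m = 210

With n=190, ρ(Jacobi) = cos(π/191) = 0.9998647.
√(1 − cos²(π/191)) = sin(π/191) ≈ 0.0164474.
Young: ω* = 2/(1+√(1−ρ_J²)) = 2/(1+0.0164474) = 2/1.0164474 = 1.9676375.
[ρ_SOR] ω* − 1 = 0.9676375.
For 3 digits: m = 3·ln10 / (−ln 0.9676375) = 6.90776/0.0328977 = 209.977; round up → m = 210.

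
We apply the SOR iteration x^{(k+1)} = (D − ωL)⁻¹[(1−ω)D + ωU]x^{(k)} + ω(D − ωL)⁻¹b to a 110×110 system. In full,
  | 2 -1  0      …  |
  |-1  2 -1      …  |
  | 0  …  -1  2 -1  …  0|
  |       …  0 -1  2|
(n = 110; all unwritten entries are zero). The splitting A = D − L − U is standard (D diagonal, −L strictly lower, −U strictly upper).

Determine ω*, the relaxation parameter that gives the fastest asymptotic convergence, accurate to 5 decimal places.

ω* = 1.94496

ρ_J = max_k |cos(kπ/111)| = cos(π/111) = 0.99960
√(1−ρ_J²) simplifies to sin(π/111) = 0.028299.
[ω*] 2 ÷ (1 + 0.028299) = 2 ÷ 1.028299 = 1.94496.
[ρ_SOR] ω* − 1 = 0.94496.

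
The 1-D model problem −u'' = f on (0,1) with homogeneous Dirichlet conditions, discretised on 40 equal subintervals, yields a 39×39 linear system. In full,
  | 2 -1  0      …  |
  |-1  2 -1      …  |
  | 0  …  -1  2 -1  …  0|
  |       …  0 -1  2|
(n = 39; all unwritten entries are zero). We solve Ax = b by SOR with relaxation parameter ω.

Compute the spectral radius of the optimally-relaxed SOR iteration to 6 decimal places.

ρ_SOR = 0.854498

n=39: λ(B_J) = 1 − λ(A)/2 = cos(kπ/40); k=1 gives ρ_J = 0.996917.
√(1−ρ_J²) = |sin(π/40)| = 0.0784591
ω* = 2 / (1 + 0.0784591) = 2 / 1.0784591 ≈ 1.854498.
ρ_SOR = ω* − 1 = 1.854498 − 1 = 0.854498.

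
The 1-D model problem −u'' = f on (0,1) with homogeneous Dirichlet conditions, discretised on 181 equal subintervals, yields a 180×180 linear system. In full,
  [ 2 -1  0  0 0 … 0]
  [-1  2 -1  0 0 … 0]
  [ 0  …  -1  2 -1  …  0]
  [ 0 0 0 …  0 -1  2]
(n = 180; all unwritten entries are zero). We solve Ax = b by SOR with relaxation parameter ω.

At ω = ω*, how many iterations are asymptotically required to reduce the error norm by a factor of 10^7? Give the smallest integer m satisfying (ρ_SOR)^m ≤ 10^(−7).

m = 465

½·tridiag(1,0,1) at n=180: λ_k = cos(kπ/181); max |λ| at k=1 ⇒ ρ_J = cos(π/181) ≈ 0.9998494.
√(1−ρ_J²) simplifies to sin(π/181) = 0.0173560.
So ω* = 2/1.0173560 = 1.9658802 (Young).
Hence ρ(B_{ω*}) = 1.9658802 − 1 = 0.9658802.
Need (0.9658802)^m ≤ 10^(−7): m ≥ 7·ln10/|ln 0.9658802| = 16.1181/0.0347155 = 464.291 ⇒ m = 465.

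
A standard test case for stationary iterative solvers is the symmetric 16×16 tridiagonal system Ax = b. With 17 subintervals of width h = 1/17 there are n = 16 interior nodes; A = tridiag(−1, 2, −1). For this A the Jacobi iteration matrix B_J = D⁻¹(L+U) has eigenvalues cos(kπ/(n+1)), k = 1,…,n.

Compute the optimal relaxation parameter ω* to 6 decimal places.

spectrum of D⁻¹(L+U) = {cos(kπ/17) : 1≤k≤16}; ρ_J = cos(π/17) = 0.982973.
√(1−ρ_J²) simplifies to sin(π/17) = 0.1837495.
ω* = 2 / (1 + 0.1837495) = 2 / 1.1837495 ≈ 1.689547.
and ρ(B_{ω*}) = 1.689547 − 1 = 0.689547.

ω* = 1.689547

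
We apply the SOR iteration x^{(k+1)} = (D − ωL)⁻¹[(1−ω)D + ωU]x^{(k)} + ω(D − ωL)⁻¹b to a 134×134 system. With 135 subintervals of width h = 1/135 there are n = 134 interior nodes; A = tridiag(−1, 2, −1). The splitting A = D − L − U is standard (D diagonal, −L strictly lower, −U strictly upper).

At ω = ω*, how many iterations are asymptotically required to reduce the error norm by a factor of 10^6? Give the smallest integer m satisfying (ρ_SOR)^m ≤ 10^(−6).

With n=134, ρ(Jacobi) = cos(π/135) = 0.9997292.
√(1 − cos²(π/135)) = sin(π/135) ≈ 0.0232690.
ω* = 2 / (1 + 0.0232690) = 2 / 1.0232690 ≈ 1.9545203.
ρ_SOR = ω* − 1 = 1.9545203 − 1 = 0.9545203.
6·ln10 = 13.8155; −ln(0.9545203) = 0.0465464; m = ⌈13.8155/0.0465464⌉ = ⌈296.811⌉ = 297.

m = 297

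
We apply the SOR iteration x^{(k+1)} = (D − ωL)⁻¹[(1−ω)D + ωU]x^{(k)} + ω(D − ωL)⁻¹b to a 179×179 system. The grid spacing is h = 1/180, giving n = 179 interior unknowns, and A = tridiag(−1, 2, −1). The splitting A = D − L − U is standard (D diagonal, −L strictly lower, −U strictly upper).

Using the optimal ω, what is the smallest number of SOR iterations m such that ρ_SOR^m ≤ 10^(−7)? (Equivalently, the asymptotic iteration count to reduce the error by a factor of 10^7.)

spectrum of D⁻¹(L+U) = {cos(kπ/180) : 1≤k≤179}; ρ_J = cos(π/180) = 0.9998477.
root = sin(π/180) = 0.0174524  (since 1−cos² = sin²).
Then 2/(1+√(1−ρ_J²)) = 2/(1+0.0174524); ω* = 2/1.0174524 = 1.9656939.
ρ(B_{ω*}) = ω*−1 = 0.9656939
ρ_SOR^m ≤ 10^(−7) ⇔ m ≥ 7·ln10/(−ln 0.9656939) = 16.1181/0.0349084 = 461.726; m = ⌈461.726⌉ = 462.

m = 462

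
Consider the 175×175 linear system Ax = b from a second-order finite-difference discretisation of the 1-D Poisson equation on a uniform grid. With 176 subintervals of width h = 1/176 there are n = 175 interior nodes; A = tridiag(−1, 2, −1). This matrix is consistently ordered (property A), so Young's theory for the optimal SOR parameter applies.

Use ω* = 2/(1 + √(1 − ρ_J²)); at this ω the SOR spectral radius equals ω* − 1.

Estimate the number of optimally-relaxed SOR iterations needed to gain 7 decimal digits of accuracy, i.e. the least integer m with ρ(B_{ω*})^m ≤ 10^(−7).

n=175: λ(B_J) = 1 − λ(A)/2 = cos(kπ/176); k=1 gives ρ_J = 0.9998407.
√(1 − cos²(π/176)) = sin(π/176) ≈ 0.0178490.
So ω* = 2/1.0178490 = 1.9649280 (Young).
and ρ(B_{ω*}) = 1.9649280 − 1 = 0.9649280.
m ≥ 7·ln10 / (−ln 0.9649280) = 451.465; smallest integer m = 452.

m = 452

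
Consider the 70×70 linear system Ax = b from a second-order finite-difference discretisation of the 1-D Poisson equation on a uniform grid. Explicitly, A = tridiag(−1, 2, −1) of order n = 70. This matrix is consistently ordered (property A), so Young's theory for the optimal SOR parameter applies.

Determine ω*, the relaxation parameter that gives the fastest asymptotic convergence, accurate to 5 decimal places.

ω* = 1.91528

½·tridiag(1,0,1) at n=70: λ_k = cos(kπ/71); max |λ| at k=1 ⇒ ρ_J = cos(π/71) ≈ 0.99902.
√(1−ρ_J²) = |sin(π/71)| = 0.044233
ω* = 2/(1+0.044233) = 1.91528
Hence ρ(B_{ω*}) = 1.91528 − 1 = 0.91528.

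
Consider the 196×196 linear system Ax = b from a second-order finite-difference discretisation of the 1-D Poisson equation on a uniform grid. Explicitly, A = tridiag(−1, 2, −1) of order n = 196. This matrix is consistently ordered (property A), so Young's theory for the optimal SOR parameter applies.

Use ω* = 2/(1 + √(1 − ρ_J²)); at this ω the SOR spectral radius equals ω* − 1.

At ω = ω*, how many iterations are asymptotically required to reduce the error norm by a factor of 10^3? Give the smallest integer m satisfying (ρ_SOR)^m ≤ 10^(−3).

m = 217

[ρ_J] n=196: ρ(B_J) = cos(π/(n+1)) = cos(π/197) = 0.9998728.
√(1−ρ_J²) = |sin(π/197)| = 0.0159465
Then 2/(1+√(1−ρ_J²)) = 2/(1+0.0159465); ω* = 2/1.0159465 = 1.9686076.
[ρ_SOR] ω* − 1 = 0.9686076.
(0.9686076)^m ≤ 10^{−3}  ⇒  m·ln(0.9686076) ≤ −3·ln10  ⇒  m ≥ 216.573  ⇒  m = 217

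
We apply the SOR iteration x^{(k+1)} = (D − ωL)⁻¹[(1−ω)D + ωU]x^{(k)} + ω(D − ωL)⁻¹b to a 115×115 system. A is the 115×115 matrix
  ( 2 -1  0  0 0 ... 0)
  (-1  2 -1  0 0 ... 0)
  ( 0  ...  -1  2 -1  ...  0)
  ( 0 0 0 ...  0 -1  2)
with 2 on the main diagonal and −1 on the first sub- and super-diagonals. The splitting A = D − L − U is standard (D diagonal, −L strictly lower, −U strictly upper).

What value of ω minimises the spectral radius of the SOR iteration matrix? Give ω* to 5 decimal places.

ω* = 1.94727

B_J for the 115×115 system has eigenvalues cos(kπ/116); ρ_J = cos(π/116) = 0.99963.
√(1−ρ_J²) = |sin(π/116)| = 0.027079
ω* = 2/(1 + 0.027079) = 2/1.027079 = 1.94727.
At ω = 1.94727 every |λ(B_ω)| = ω−1, so ρ_SOR = 0.94727.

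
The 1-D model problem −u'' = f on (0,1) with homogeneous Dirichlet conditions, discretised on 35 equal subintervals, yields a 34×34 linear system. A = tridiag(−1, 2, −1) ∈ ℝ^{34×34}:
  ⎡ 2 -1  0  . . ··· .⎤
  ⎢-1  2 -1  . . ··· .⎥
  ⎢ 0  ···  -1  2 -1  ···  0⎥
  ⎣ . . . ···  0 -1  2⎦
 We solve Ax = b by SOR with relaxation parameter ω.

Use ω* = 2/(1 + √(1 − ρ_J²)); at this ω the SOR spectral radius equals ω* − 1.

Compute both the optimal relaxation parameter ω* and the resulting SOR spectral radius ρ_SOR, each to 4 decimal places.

With n=34, ρ(Jacobi) = cos(π/35) = 0.9960.
root = sin(π/35) = 0.08964  (since 1−cos² = sin²).
Then 2/(1+√(1−ρ_J²)) = 2/(1+0.08964); ω* = 2/1.08964 = 1.8355.
Hence ρ(B_{ω*}) = 1.8355 − 1 = 0.8355.

ω* = 1.8355, ρ_SOR = 0.8355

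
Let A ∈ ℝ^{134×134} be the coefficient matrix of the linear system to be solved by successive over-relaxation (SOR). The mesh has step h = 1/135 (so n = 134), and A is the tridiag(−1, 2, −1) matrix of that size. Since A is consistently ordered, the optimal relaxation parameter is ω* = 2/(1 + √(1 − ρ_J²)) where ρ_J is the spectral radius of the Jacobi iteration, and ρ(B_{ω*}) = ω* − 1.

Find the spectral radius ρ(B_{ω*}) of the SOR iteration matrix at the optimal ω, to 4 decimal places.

[ρ_J] n=134: ρ(B_J) = cos(π/(n+1)) = cos(π/135) = 0.9997.
√(1−ρ_J²) simplifies to sin(π/135) = 0.02327.
So ω* = 2/1.02327 = 1.9545 (Young).
Hence ρ(B_{ω*}) = 1.9545 − 1 = 0.9545.

ρ_SOR = 0.9545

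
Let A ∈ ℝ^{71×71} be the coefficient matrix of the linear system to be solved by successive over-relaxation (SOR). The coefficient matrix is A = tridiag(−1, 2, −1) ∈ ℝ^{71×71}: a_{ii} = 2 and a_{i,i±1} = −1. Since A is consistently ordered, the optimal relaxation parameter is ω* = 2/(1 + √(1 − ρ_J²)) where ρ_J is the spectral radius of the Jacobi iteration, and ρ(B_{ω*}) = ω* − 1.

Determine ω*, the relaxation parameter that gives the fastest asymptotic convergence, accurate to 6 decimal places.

B_J for the 71×71 system has eigenvalues cos(kπ/72); ρ_J = cos(π/72) = 0.999048.
√(1−ρ_J²) = |sin(π/72)| = 0.0436194
So ω* = 2/1.0436194 = 1.916407 (Young).
[ρ_SOR] ω* − 1 = 0.916407.

ω* = 1.916407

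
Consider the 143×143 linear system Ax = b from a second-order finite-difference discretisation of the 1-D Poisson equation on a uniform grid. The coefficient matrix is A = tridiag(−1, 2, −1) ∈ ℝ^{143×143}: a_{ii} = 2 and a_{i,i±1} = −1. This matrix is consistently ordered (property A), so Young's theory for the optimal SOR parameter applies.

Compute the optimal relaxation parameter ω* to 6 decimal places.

ρ_J = max_k |cos(kπ/144)| = cos(π/144) = 0.999762
√(1−ρ_J²) simplifies to sin(π/144) = 0.0218149.
Young: ω* = 2/(1+√(1−ρ_J²)) = 2/(1+0.0218149) = 2/1.0218149 = 1.957302.
[ρ_SOR] ω* − 1 = 0.957302.

ω* = 1.957302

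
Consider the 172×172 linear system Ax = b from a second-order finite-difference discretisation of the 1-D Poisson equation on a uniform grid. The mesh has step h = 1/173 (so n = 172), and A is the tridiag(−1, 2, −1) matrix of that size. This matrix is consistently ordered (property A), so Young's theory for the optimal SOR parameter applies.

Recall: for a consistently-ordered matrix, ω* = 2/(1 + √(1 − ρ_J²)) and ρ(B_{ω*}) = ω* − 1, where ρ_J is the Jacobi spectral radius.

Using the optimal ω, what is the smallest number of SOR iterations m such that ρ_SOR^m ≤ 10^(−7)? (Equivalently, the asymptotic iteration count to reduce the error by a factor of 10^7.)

ρ_J = max_k |cos(kπ/173)| = cos(π/173) = 0.9998351
root = sin(π/173) = 0.0181585  (since 1−cos² = sin²).
[ω*] 2 ÷ (1 + 0.0181585) = 2 ÷ 1.0181585 = 1.9643307.
ρ_SOR = ω* − 1 = 1.9643307 − 1 = 0.9643307.
ρ_SOR^m ≤ 10^(−7) ⇔ m ≥ 7·ln10/(−ln 0.9643307) = 16.1181/0.036321 = 443.768; m = ⌈443.768⌉ = 444.

m = 444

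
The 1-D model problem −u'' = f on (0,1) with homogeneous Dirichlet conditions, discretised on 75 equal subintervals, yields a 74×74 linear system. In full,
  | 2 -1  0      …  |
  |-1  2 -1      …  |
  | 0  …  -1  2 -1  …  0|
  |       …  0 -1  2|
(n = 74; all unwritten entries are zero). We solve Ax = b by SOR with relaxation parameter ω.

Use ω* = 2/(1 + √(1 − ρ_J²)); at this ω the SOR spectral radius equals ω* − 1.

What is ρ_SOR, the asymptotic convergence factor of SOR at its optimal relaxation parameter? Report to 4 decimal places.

ρ_SOR = 0.9196

With n=74, ρ(Jacobi) = cos(π/75) = 0.9991.
1 − cos²(π/75) = sin²(π/75) ⇒ √(1−ρ_J²) = sin(π/75) = 0.04188.
ω* = 2/(1+0.04188) = 1.9196
At ω = 1.9196 every |λ(B_ω)| = ω−1, so ρ_SOR = 0.9196.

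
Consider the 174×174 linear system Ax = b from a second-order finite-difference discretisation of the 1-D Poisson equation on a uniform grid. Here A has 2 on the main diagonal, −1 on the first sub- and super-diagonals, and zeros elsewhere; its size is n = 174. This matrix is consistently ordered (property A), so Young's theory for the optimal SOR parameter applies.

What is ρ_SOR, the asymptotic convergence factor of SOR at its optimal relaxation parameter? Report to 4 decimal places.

B_J for the 174×174 system has eigenvalues cos(kπ/175); ρ_J = cos(π/175) = 0.9998.
root = sin(π/175) = 0.01795  (since 1−cos² = sin²).
So ω* = 2/1.01795 = 1.9647 (Young).
ρ_SOR = ω* − 1 = 1.9647 − 1 = 0.9647.

ρ_SOR = 0.9647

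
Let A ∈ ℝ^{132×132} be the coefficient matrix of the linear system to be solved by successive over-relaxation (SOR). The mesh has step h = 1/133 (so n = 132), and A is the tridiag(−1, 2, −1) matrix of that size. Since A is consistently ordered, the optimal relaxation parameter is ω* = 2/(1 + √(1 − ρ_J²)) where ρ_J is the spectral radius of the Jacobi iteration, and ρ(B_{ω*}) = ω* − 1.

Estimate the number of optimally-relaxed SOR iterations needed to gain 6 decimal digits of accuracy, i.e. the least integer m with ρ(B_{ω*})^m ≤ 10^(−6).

ρ_J = max_k |cos(kπ/133)| = cos(π/133) = 0.9997210
root = sin(π/133) = 0.0236188  (since 1−cos² = sin²).
ω* = 2 / (1 + 0.0236188) = 2 / 1.0236188 ≈ 1.9538524.
[ρ_SOR] ω* − 1 = 0.9538524.
For 6 digits: m = 6·ln10 / (−ln 0.9538524) = 13.8155/0.0472463 = 292.414; round up → m = 293.

m = 293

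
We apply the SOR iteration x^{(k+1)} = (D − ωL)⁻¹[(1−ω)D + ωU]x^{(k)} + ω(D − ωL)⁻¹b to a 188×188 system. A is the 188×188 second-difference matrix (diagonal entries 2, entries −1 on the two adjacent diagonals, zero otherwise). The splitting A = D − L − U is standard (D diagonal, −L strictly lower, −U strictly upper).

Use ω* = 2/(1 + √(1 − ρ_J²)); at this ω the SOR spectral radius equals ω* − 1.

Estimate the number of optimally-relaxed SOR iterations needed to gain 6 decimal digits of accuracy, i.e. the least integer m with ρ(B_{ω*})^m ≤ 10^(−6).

m = 416

n=188: λ(B_J) = 1 − λ(A)/2 = cos(kπ/189); k=1 gives ρ_J = 0.9998619.
√(1−ρ_J²) simplifies to sin(π/189) = 0.0166214.
ω* = 2/(1+0.0166214) = 1.9673007
ρ_SOR = ω* − 1 ≈ 0.9673007.
6·ln10 = 13.8155; −ln(0.9673007) = 0.0332459; m = ⌈13.8155/0.0332459⌉ = ⌈415.555⌉ = 416.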